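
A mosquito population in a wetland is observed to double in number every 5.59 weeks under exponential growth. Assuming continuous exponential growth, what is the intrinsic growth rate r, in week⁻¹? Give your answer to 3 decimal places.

0.124 per week

r = ln(2)/t_d = 0.6931/5.59 = 0.124.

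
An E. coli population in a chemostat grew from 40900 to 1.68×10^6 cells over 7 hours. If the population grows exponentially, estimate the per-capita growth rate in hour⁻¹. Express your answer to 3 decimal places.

0.531 per hour

From N(t) = N₀·e^(rt): e^(r·7) = 1.68×10^6/40900 = 41.076.
r·7 = ln(41.076) = 3.7154, so r = 3.7154/7 = 0.53077.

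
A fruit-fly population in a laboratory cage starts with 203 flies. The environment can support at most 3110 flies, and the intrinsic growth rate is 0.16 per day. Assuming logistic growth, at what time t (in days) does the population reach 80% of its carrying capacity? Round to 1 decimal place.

A = (K − N₀)/N₀ = (3110 − 203)/203 = 14.32.
Solve 3110/(1 + 14.32·e^(−0.16t)) = 2488: 1 + 14.32·e^(−0.16t) = 1.25, so e^(−0.16t) = 0.0174579.
−0.16·t = ln(0.0174579) = -4.048, so t = 4.048/0.16 = 25.3.

25.3 days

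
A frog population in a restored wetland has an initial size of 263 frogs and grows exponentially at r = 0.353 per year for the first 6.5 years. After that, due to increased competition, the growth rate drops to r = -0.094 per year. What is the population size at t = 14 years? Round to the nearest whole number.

Phase 1: N(6.5) = 263·e^(0.353×6.5) = 263·e^2.294 = 2608.82.
Phase 2 runs for 14 − 6.5 = 7.5 years at r = -0.094.
N(14) = 2608.82·e^(-0.094×7.5) = 2608.82·e^-0.705 = 1289.04.

1289 frogs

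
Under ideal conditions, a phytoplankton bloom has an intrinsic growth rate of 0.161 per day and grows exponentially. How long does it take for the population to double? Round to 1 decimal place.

Doubling time t_d = ln(2)/r = 0.6931/0.161 = 4.3053.

4.3 days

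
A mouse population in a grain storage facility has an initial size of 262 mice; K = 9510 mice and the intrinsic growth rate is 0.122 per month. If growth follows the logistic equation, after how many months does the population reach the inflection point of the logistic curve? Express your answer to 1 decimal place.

29.2 months

Logistic growth is fastest at N = K/2 = 4755.
A = (K − N₀)/N₀ = 35.298. Set K/(1 + A·e^(−rt)) = K/2 → A·e^(−rt) = 1.
e^(−0.122t) = 1/35.298 = 0.0283304, so t = ln(35.298)/0.122 = 3.5638/0.122 = 29.212.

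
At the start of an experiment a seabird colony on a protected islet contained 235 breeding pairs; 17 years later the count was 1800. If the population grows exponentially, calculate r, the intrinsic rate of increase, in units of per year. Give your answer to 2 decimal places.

0.12 per year

From N(t) = N₀·e^(rt): e^(r·17) = 1800/235 = 7.6596.
r·17 = ln(7.6596) = 2.036, so r = 2.036/17 = 0.11976.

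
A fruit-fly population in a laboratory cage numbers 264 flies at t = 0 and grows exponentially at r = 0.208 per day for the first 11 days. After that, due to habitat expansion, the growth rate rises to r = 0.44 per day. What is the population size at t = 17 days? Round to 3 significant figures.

Phase 1: N(11) = 264·e^(0.208×11) = 264·e^2.288 = 2601.77.
Phase 2 runs for 17 − 11 = 6 days at r = 0.44.
N(17) = 2601.77·e^(0.44×6) = 2601.77·e^2.64 = 36459.2.

36500 flies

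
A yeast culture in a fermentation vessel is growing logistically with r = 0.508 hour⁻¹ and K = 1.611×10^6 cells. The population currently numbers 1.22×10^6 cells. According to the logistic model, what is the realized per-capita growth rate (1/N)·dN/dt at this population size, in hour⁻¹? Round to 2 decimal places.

(1/N)·dN/dt = r(1 − N/K) = 0.508 × (1 − 1.22×10^6/1.611×10^6).
= 0.508 × 0.24271 = 0.12329.

0.12 per hour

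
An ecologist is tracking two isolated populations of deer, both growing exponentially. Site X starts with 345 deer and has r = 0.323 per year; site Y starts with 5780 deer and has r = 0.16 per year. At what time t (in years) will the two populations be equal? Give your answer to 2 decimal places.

Set 345·e^(0.323t) = 5780·e^(0.16t).
e^((0.323 − 0.16)t) = 5780/345 → e^(0.163·t) = 16.754.
0.163·t = ln(16.754) = 2.8186, so t = 2.8186/0.163 = 17.292.

17.29 years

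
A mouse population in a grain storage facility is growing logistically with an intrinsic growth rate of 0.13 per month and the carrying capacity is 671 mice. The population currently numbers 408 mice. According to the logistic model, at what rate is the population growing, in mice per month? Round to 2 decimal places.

dN/dt = rN(1 − N/K) = 0.13 × 408 × (1 − 408/671).
1 − 408/671 = 0.39195; dN/dt = 0.13 × 408 × 0.39195 = 20.789.

20.79 mice per month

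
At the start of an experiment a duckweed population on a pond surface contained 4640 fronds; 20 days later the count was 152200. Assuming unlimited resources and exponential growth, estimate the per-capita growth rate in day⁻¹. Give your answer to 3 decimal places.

From N(t) = N₀·e^(rt): e^(r·20) = 152200/4640 = 32.802.
r·20 = ln(32.802) = 3.4905, so r = 3.4905/20 = 0.17452.

0.175 per day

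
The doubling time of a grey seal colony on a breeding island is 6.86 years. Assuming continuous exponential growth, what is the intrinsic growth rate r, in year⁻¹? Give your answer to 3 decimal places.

0.101 per year

r = ln(2)/t_d = 0.6931/6.86 = 0.10104.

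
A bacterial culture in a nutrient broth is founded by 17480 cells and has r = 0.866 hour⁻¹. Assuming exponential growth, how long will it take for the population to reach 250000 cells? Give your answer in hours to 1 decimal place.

3.1 hours

Set N₀·e^(rt) = 250000: e^(0.866·t) = 250000/17480 = 14.302.
0.866·t = ln(14.302) = 2.6604, so t = 2.6604/0.866 = 3.0721.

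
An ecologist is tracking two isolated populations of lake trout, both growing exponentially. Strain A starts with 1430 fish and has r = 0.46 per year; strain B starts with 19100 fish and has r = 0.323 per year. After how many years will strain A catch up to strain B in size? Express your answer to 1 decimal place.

Set 1430·e^(0.46t) = 19100·e^(0.323t).
e^((0.46 − 0.323)t) = 19100/1430 → e^(0.137·t) = 13.357.
0.137·t = ln(13.357) = 2.592, so t = 2.592/0.137 = 18.92.

18.9 years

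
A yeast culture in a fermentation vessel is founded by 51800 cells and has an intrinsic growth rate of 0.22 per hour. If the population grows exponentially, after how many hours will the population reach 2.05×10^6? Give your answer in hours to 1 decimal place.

Set N₀·e^(rt) = 2.05×10^6: e^(0.22·t) = 2.05×10^6/51800 = 39.575.
0.22·t = ln(39.575) = 3.6782, so t = 3.6782/0.22 = 16.719.

16.7 hours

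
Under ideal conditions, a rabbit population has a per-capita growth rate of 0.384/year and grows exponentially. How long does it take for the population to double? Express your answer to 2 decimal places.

Doubling time t_d = ln(2)/r = 0.6931/0.384 = 1.8051.

1.81 years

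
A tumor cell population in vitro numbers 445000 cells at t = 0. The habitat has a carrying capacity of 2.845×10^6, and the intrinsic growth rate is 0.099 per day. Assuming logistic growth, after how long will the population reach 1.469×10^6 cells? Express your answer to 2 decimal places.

A = (K − N₀)/N₀ = (2.845×10^6 − 445000)/445000 = 5.3933.
Solve 2.845×10^6/(1 + 5.3933·e^(−0.099t)) = 1.469×10^6: 1 + 5.3933·e^(−0.099t) = 1.9367, so e^(−0.099t) = 0.173678.
−0.099·t = ln(0.173678) = -1.7506, so t = 1.7506/0.099 = 17.682.

17.68 days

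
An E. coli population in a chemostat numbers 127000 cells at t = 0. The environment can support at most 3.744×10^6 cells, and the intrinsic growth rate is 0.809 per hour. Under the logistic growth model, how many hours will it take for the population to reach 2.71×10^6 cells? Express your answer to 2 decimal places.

A = (K − N₀)/N₀ = (3.744×10^6 − 127000)/127000 = 28.48.
Solve 3.744×10^6/(1 + 28.48·e^(−0.809t)) = 2.71×10^6: 1 + 28.48·e^(−0.809t) = 1.3815, so e^(−0.809t) = 0.013397.
−0.809·t = ln(0.013397) = -4.3127, so t = 4.3127/0.809 = 5.3309.

5.33 hours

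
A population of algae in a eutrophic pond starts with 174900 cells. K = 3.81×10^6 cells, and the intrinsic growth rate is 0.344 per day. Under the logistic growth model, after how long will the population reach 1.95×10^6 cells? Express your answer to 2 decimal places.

A = (K − N₀)/N₀ = (3.81×10^6 − 174900)/174900 = 20.784.
Solve 3.81×10^6/(1 + 20.784·e^(−0.344t)) = 1.95×10^6: 1 + 20.784·e^(−0.344t) = 1.9538, so e^(−0.344t) = 0.0458936.
−0.344·t = ln(0.0458936) = -3.0814, so t = 3.0814/0.344 = 8.9576.

8.96 days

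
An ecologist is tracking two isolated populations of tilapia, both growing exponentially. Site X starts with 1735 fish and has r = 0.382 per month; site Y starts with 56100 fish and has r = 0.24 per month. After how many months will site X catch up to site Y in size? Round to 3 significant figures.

Set 1735·e^(0.382t) = 56100·e^(0.24t).
e^((0.382 − 0.24)t) = 56100/1735 → e^(0.142·t) = 32.334.
0.142·t = ln(32.334) = 3.4761, so t = 3.4761/0.142 = 24.48.

24.5 months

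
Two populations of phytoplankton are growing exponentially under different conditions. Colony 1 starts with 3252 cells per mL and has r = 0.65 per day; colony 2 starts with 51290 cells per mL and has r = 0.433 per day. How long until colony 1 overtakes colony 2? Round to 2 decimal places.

Set 3252·e^(0.65t) = 51290·e^(0.433t).
e^((0.65 − 0.433)t) = 51290/3252 → e^(0.217·t) = 15.772.
0.217·t = ln(15.772) = 2.7582, so t = 2.7582/0.217 = 12.711.

12.71 days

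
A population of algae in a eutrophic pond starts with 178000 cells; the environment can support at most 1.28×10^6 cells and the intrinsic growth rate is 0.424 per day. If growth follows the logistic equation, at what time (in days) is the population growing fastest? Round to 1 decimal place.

Logistic growth is fastest at N = K/2 = 640000.
A = (K − N₀)/N₀ = 6.191. Set K/(1 + A·e^(−rt)) = K/2 → A·e^(−rt) = 1.
e^(−0.424t) = 1/6.191 = 0.161525, so t = ln(6.191)/0.424 = 1.8231/0.424 = 4.2998.

4.3 days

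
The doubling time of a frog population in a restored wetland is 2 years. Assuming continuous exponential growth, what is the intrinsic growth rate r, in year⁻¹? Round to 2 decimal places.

0.35 per year

r = ln(2)/t_d = 0.6931/2 = 0.34657.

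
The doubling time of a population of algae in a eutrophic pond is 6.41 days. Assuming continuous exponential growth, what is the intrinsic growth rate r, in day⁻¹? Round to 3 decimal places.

0.108 per day

r = ln(2)/t_d = 0.6931/6.41 = 0.10814.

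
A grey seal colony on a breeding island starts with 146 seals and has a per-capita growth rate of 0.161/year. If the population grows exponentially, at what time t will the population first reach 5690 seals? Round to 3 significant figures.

22.8 years

Set N₀·e^(rt) = 5690: e^(0.161·t) = 5690/146 = 38.973.
0.161·t = ln(38.973) = 3.6629, so t = 3.6629/0.161 = 22.751.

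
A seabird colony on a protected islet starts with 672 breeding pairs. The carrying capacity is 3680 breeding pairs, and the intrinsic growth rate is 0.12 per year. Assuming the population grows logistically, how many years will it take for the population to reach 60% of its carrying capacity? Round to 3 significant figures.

A = (K − N₀)/N₀ = (3680 − 672)/672 = 4.4762.
Solve 3680/(1 + 4.4762·e^(−0.12t)) = 2208: 1 + 4.4762·e^(−0.12t) = 1.6667, so e^(−0.12t) = 0.148936.
−0.12·t = ln(0.148936) = -1.9042, so t = 1.9042/0.12 = 15.869.

15.9 years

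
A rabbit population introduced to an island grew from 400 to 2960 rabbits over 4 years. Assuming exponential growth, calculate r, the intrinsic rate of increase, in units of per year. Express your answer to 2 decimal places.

0.50 per year

From N(t) = N₀·e^(rt): e^(r·4) = 2960/400 = 7.4.
r·4 = ln(7.4) = 2.0015, so r = 2.0015/4 = 0.50037.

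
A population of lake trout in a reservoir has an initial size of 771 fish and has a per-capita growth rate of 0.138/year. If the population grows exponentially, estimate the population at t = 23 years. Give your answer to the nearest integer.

N(t) = N₀·e^(rt) = 771 × e^(0.138×23) = 771 × e^3.174.
e^3.174 ≈ 23.903, so N ≈ 771 × 23.903 = 18429.1.

18429 fish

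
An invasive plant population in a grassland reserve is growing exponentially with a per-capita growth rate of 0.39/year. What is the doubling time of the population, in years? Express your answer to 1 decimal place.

Doubling time t_d = ln(2)/r = 0.6931/0.39 = 1.7773.

1.8 years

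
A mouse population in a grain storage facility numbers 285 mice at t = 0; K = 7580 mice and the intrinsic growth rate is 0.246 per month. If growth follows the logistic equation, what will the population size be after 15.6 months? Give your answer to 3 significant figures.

4890 mice

A = (K − N₀)/N₀ = (7580 − 285)/285 = 25.596.
N(t) = K/(1 + A·e^(−rt)) = 7580/(1 + 25.596×e^(−0.246×15.6)).
e^(−3.838) = 0.021545; denominator = 1 + 25.596×0.021545 = 1.5515.
N = 7580/1.5515 = 4885.65.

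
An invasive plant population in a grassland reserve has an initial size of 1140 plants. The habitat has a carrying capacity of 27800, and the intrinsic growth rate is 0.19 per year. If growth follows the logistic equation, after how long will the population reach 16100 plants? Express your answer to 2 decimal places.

18.27 years

A = (K − N₀)/N₀ = (27800 − 1140)/1140 = 23.386.
Solve 27800/(1 + 23.386·e^(−0.19t)) = 16100: 1 + 23.386·e^(−0.19t) = 1.7267, so e^(−0.19t) = 0.0310745.
−0.19·t = ln(0.0310745) = -3.4714, so t = 3.4714/0.19 = 18.27.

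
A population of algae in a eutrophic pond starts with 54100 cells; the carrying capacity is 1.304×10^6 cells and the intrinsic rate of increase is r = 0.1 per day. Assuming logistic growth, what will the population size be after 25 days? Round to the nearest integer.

A = (K − N₀)/N₀ = (1.304×10^6 − 54100)/54100 = 23.104.
N(t) = K/(1 + A·e^(−rt)) = 1.304×10^6/(1 + 23.104×e^(−0.1×25)).
e^(−2.5) = 0.082085; denominator = 1 + 23.104×0.082085 = 2.8965.
N = 1.304×10^6/2.8965 = 450206.

450206 cells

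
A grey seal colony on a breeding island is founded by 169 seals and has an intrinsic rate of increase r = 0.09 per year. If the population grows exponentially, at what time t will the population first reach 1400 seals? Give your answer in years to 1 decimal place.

Set N₀·e^(rt) = 1400: e^(0.09·t) = 1400/169 = 8.284.
0.09·t = ln(8.284) = 2.1143, so t = 2.1143/0.09 = 23.493.

23.5 years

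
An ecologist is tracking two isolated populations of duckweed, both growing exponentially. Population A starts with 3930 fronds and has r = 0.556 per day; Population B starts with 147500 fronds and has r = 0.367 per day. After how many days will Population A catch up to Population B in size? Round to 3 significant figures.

19.2 days

Set 3930·e^(0.556t) = 147500·e^(0.367t).
e^((0.556 − 0.367)t) = 147500/3930 → e^(0.189·t) = 37.532.
0.189·t = ln(37.532) = 3.6252, so t = 3.6252/0.189 = 19.181.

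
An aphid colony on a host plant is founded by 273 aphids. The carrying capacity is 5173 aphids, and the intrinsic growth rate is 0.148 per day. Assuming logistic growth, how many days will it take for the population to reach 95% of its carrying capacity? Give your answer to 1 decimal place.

39.4 days

A = (K − N₀)/N₀ = (5173 − 273)/273 = 17.949.
Solve 5173/(1 + 17.949·e^(−0.148t)) = 4914.35: 1 + 17.949·e^(−0.148t) = 1.0526, so e^(−0.148t) = 0.00293233.
−0.148·t = ln(0.00293233) = -5.832, so t = 5.832/0.148 = 39.405.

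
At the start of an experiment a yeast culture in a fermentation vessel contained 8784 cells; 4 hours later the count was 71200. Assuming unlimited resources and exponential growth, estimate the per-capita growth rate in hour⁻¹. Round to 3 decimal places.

0.523 per hour

From N(t) = N₀·e^(rt): e^(r·4) = 71200/8784 = 8.1056.
r·4 = ln(8.1056) = 2.0926, so r = 2.0926/4 = 0.52314.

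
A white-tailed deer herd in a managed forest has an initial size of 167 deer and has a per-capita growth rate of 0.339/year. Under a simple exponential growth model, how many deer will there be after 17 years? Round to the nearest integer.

N(t) = N₀·e^(rt) = 167 × e^(0.339×17) = 167 × e^5.763.
e^5.763 ≈ 318.3, so N ≈ 167 × 318.3 = 53156.4.

53156 deer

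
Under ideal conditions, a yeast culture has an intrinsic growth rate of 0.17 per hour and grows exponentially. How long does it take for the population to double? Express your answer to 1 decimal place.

Doubling time t_d = ln(2)/r = 0.6931/0.17 = 4.0773.

4.1 hours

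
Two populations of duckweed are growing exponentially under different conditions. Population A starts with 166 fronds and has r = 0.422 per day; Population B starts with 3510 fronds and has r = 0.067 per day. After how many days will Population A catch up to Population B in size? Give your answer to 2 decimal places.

8.60 days

Set 166·e^(0.422t) = 3510·e^(0.067t).
e^((0.422 − 0.067)t) = 3510/166 → e^(0.355·t) = 21.145.
0.355·t = ln(21.145) = 3.0514, so t = 3.0514/0.355 = 8.5954.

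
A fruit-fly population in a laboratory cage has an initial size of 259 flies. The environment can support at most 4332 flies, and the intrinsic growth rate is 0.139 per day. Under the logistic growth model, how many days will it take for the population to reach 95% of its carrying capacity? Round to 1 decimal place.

41.0 days

A = (K − N₀)/N₀ = (4332 − 259)/259 = 15.726.
Solve 4332/(1 + 15.726·e^(−0.139t)) = 4115.4: 1 + 15.726·e^(−0.139t) = 1.0526, so e^(−0.139t) = 0.00334682.
−0.139·t = ln(0.00334682) = -5.6997, so t = 5.6997/0.139 = 41.005.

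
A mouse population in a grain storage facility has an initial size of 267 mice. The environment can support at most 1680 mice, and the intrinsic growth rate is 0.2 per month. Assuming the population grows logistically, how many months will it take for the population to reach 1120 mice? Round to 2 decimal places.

11.80 months

A = (K − N₀)/N₀ = (1680 − 267)/267 = 5.2921.
Solve 1680/(1 + 5.2921·e^(−0.2t)) = 1120: 1 + 5.2921·e^(−0.2t) = 1.5, so e^(−0.2t) = 0.0944798.
−0.2·t = ln(0.0944798) = -2.3594, so t = 2.3594/0.2 = 11.797.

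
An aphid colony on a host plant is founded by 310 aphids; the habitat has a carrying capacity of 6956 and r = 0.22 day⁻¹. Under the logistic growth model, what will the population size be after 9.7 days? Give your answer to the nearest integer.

A = (K − N₀)/N₀ = (6956 − 310)/310 = 21.439.
N(t) = K/(1 + A·e^(−rt)) = 6956/(1 + 21.439×e^(−0.22×9.7)).
e^(−2.134) = 0.11836; denominator = 1 + 21.439×0.11836 = 3.5375.
N = 6956/3.5375 = 1966.33.

1966 aphids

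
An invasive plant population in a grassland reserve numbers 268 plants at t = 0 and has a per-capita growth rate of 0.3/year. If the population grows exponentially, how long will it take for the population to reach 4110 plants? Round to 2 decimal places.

9.10 years

Set N₀·e^(rt) = 4110: e^(0.3·t) = 4110/268 = 15.336.
0.3·t = ln(15.336) = 2.7302, so t = 2.7302/0.3 = 9.1006.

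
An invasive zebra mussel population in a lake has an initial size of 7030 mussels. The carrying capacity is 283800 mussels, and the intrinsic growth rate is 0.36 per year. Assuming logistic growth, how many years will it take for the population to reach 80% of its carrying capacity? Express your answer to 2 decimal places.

A = (K − N₀)/N₀ = (283800 − 7030)/7030 = 39.37.
Solve 283800/(1 + 39.37·e^(−0.36t)) = 227040: 1 + 39.37·e^(−0.36t) = 1.25, so e^(−0.36t) = 0.00635004.
−0.36·t = ln(0.00635004) = -5.0593, so t = 5.0593/0.36 = 14.054.

14.05 years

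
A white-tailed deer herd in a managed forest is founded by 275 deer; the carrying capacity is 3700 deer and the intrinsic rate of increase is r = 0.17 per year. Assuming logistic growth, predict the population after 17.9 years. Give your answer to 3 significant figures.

2320 deer

A = (K − N₀)/N₀ = (3700 − 275)/275 = 12.455.
N(t) = K/(1 + A·e^(−rt)) = 3700/(1 + 12.455×e^(−0.17×17.9)).
e^(−3.043) = 0.047692; denominator = 1 + 12.455×0.047692 = 1.594.
N = 3700/1.594 = 2321.24.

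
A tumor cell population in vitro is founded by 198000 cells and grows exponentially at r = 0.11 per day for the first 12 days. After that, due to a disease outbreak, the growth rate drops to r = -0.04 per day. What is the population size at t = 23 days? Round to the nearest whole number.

Phase 1: N(12) = 198000·e^(0.11×12) = 198000·e^1.32 = 741197.
Phase 2 runs for 23 − 12 = 11 days at r = -0.04.
N(23) = 741197·e^(-0.04×11) = 741197·e^-0.44 = 477358.

477358 cells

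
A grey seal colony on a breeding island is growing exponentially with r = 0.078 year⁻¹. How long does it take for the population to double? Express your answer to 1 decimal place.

8.9 years

Doubling time t_d = ln(2)/r = 0.6931/0.078 = 8.8865.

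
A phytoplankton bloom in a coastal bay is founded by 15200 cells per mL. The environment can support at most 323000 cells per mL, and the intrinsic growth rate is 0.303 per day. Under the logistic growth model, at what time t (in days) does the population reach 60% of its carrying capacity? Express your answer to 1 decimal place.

A = (K − N₀)/N₀ = (323000 − 15200)/15200 = 20.25.
Solve 323000/(1 + 20.25·e^(−0.303t)) = 193800: 1 + 20.25·e^(−0.303t) = 1.6667, so e^(−0.303t) = 0.0329218.
−0.303·t = ln(0.0329218) = -3.4136, so t = 3.4136/0.303 = 11.266.

11.3 days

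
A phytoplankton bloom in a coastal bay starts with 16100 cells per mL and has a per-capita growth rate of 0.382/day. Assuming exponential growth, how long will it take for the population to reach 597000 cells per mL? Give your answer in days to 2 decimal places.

Set N₀·e^(rt) = 597000: e^(0.382·t) = 597000/16100 = 37.081.
0.382·t = ln(37.081) = 3.6131, so t = 3.6131/0.382 = 9.4584.

9.46 days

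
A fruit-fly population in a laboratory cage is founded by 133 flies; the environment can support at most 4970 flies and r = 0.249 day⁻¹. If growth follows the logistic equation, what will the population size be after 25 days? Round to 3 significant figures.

A = (K − N₀)/N₀ = (4970 − 133)/133 = 36.368.
N(t) = K/(1 + A·e^(−rt)) = 4970/(1 + 36.368×e^(−0.249×25)).
e^(−6.225) = 0.0019793; denominator = 1 + 36.368×0.0019793 = 1.072.
N = 4970/1.072 = 4636.26.

4640 flies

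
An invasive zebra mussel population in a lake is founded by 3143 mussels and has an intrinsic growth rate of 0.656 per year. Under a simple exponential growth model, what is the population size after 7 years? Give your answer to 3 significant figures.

N(t) = N₀·e^(rt) = 3143 × e^(0.656×7) = 3143 × e^4.592.
e^4.592 ≈ 98.692, so N ≈ 3143 × 98.692 = 310188.

310000 mussels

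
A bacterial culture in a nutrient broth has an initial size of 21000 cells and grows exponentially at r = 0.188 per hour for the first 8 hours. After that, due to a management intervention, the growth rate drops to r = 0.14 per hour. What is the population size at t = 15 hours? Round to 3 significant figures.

252000 cells

Phase 1: N(8) = 21000·e^(0.188×8) = 21000·e^1.504 = 94492.7.
Phase 2 runs for 15 − 8 = 7 hours at r = 0.14.
N(15) = 94492.7·e^(0.14×7) = 94492.7·e^0.98 = 251772.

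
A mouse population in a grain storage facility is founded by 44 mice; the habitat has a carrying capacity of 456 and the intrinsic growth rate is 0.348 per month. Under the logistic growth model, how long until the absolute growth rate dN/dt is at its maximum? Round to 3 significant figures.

6.43 months

Logistic growth is fastest at N = K/2 = 228.
A = (K − N₀)/N₀ = 9.3636. Set K/(1 + A·e^(−rt)) = K/2 → A·e^(−rt) = 1.
e^(−0.348t) = 1/9.3636 = 0.106796, so t = ln(9.3636)/0.348 = 2.2368/0.348 = 6.4277.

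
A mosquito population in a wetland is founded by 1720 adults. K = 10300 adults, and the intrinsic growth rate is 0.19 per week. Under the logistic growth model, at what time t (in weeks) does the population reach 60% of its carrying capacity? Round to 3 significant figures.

A = (K − N₀)/N₀ = (10300 − 1720)/1720 = 4.9884.
Solve 10300/(1 + 4.9884·e^(−0.19t)) = 6180: 1 + 4.9884·e^(−0.19t) = 1.6667, so e^(−0.19t) = 0.133644.
−0.19·t = ln(0.133644) = -2.0126, so t = 2.0126/0.19 = 10.592.

10.6 weeks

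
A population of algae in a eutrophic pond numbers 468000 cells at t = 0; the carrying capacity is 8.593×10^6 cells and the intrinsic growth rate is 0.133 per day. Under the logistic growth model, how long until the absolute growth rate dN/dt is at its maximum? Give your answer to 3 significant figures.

21.5 days

Logistic growth is fastest at N = K/2 = 4.2965×10^6.
A = (K − N₀)/N₀ = 17.361. Set K/(1 + A·e^(−rt)) = K/2 → A·e^(−rt) = 1.
e^(−0.133t) = 1/17.361 = 0.0576, so t = ln(17.361)/0.133 = 2.8542/0.133 = 21.46.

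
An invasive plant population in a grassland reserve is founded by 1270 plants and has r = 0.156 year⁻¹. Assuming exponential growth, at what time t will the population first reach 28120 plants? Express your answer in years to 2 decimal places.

19.86 years

Set N₀·e^(rt) = 28120: e^(0.156·t) = 28120/1270 = 22.142.
0.156·t = ln(22.142) = 3.0975, so t = 3.0975/0.156 = 19.856.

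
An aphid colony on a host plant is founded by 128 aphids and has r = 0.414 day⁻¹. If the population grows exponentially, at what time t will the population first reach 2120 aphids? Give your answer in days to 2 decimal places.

6.78 days

Set N₀·e^(rt) = 2120: e^(0.414·t) = 2120/128 = 16.562.
0.414·t = ln(16.562) = 2.8071, so t = 2.8071/0.414 = 6.7805.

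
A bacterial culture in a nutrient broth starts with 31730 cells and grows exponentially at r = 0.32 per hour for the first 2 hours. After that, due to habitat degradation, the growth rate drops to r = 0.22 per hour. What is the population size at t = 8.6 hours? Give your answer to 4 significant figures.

257000 cells

Phase 1: N(2) = 31730·e^(0.32×2) = 31730·e^0.64 = 60175.3.
Phase 2 runs for 8.6 − 2 = 6.6 hours at r = 0.22.
N(8.6) = 60175.3·e^(0.22×6.6) = 60175.3·e^1.452 = 257048.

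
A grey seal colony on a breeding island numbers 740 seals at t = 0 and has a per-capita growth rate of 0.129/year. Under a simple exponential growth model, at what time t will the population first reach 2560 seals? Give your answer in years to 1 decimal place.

9.6 years

Set N₀·e^(rt) = 2560: e^(0.129·t) = 2560/740 = 3.4595.
0.129·t = ln(3.4595) = 1.2411, so t = 1.2411/0.129 = 9.621.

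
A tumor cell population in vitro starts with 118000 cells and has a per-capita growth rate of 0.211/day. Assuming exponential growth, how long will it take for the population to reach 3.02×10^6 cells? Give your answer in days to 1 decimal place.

15.4 days

Set N₀·e^(rt) = 3.02×10^6: e^(0.211·t) = 3.02×10^6/118000 = 25.593.
0.211·t = ln(25.593) = 3.2423, so t = 3.2423/0.211 = 15.366.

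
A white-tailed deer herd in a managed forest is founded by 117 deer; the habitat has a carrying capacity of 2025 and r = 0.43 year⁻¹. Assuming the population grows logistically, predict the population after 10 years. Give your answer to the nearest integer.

1658 deer

A = (K − N₀)/N₀ = (2025 − 117)/117 = 16.308.
N(t) = K/(1 + A·e^(−rt)) = 2025/(1 + 16.308×e^(−0.43×10)).
e^(−4.3) = 0.013569; denominator = 1 + 16.308×0.013569 = 1.2213.
N = 2025/1.2213 = 1658.11.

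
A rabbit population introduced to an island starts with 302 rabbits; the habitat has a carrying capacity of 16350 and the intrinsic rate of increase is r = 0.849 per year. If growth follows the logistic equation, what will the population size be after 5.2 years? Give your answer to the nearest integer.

9952 rabbits

A = (K − N₀)/N₀ = (16350 − 302)/302 = 53.139.
N(t) = K/(1 + A·e^(−rt)) = 16350/(1 + 53.139×e^(−0.849×5.2)).
e^(−4.415) = 0.012097; denominator = 1 + 53.139×0.012097 = 1.6428.
N = 16350/1.6428 = 9952.39.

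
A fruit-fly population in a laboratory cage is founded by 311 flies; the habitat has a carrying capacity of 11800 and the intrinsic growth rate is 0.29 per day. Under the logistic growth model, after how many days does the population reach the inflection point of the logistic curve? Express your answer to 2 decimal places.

Logistic growth is fastest at N = K/2 = 5900.
A = (K − N₀)/N₀ = 36.942. Set K/(1 + A·e^(−rt)) = K/2 → A·e^(−rt) = 1.
e^(−0.29t) = 1/36.942 = 0.0270694, so t = ln(36.942)/0.29 = 3.6094/0.29 = 12.446.

12.45 days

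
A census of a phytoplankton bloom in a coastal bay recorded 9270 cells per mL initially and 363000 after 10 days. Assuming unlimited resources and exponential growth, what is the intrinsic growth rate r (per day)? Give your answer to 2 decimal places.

0.37 per day

From N(t) = N₀·e^(rt): e^(r·10) = 363000/9270 = 39.159.
r·10 = ln(39.159) = 3.6676, so r = 3.6676/10 = 0.36676.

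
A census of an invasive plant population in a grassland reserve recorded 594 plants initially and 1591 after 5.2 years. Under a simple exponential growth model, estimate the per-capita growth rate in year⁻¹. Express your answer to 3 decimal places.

0.189 per year

From N(t) = N₀·e^(rt): e^(r·5.2) = 1591/594 = 2.6785.
r·5.2 = ln(2.6785) = 0.98524, so r = 0.98524/5.2 = 0.18947.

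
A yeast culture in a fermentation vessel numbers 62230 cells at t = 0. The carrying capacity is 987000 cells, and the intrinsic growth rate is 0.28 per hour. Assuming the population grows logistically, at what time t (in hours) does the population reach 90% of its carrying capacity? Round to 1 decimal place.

A = (K − N₀)/N₀ = (987000 − 62230)/62230 = 14.861.
Solve 987000/(1 + 14.861·e^(−0.28t)) = 888300: 1 + 14.861·e^(−0.28t) = 1.1111, so e^(−0.28t) = 0.00747693.
−0.28·t = ln(0.00747693) = -4.8959, so t = 4.8959/0.28 = 17.485.

17.5 hours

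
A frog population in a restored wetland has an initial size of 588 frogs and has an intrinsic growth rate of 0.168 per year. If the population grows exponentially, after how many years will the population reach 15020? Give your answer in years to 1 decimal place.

19.3 years

Set N₀·e^(rt) = 15020: e^(0.168·t) = 15020/588 = 25.544.
0.168·t = ln(25.544) = 3.2404, so t = 3.2404/0.168 = 19.288.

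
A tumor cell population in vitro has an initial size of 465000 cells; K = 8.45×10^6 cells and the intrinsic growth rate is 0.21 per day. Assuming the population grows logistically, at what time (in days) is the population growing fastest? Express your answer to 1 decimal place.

Logistic growth is fastest at N = K/2 = 4.225×10^6.
A = (K − N₀)/N₀ = 17.172. Set K/(1 + A·e^(−rt)) = K/2 → A·e^(−rt) = 1.
e^(−0.21t) = 1/17.172 = 0.0582342, so t = ln(17.172)/0.21 = 2.8433/0.21 = 13.539.

13.5 days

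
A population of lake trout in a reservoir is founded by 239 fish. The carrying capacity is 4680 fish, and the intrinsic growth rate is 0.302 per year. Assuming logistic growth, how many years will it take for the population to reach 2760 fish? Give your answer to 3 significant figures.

10.9 years

A = (K − N₀)/N₀ = (4680 − 239)/239 = 18.582.
Solve 4680/(1 + 18.582·e^(−0.302t)) = 2760: 1 + 18.582·e^(−0.302t) = 1.6957, so e^(−0.302t) = 0.0374377.
−0.302·t = ln(0.0374377) = -3.2851, so t = 3.2851/0.302 = 10.878.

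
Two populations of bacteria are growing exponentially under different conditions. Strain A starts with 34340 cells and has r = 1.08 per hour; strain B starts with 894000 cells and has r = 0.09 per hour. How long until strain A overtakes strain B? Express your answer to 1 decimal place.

3.3 hours

Set 34340·e^(1.08t) = 894000·e^(0.09t).
e^((1.08 − 0.09)t) = 894000/34340 → e^(0.99·t) = 26.034.
0.99·t = ln(26.034) = 3.2594, so t = 3.2594/0.99 = 3.2923.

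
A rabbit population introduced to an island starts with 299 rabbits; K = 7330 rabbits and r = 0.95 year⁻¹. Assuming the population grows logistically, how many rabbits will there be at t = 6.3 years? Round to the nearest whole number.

A = (K − N₀)/N₀ = (7330 − 299)/299 = 23.515.
N(t) = K/(1 + A·e^(−rt)) = 7330/(1 + 23.515×e^(−0.95×6.3)).
e^(−5.985) = 0.0025162; denominator = 1 + 23.515×0.0025162 = 1.0592.
N = 7330/1.0592 = 6920.52.

6921 rabbits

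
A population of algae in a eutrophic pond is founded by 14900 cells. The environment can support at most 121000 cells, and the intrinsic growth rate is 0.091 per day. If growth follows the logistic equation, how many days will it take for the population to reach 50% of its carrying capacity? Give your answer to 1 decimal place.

21.6 days

A = (K − N₀)/N₀ = (121000 − 14900)/14900 = 7.1208.
Solve 121000/(1 + 7.1208·e^(−0.091t)) = 60500: 1 + 7.1208·e^(−0.091t) = 2, so e^(−0.091t) = 0.140434.
−0.091·t = ln(0.140434) = -1.963, so t = 1.963/0.091 = 21.572.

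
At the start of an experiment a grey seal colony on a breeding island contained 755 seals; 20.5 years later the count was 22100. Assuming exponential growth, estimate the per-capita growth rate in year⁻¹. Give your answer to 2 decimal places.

From N(t) = N₀·e^(rt): e^(r·20.5) = 22100/755 = 29.272.
r·20.5 = ln(29.272) = 3.3766, so r = 3.3766/20.5 = 0.16471.

0.16 per year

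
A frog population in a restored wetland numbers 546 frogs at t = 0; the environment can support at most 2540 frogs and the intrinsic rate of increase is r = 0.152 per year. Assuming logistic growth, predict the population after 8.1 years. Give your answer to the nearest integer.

1229 frogs

A = (K − N₀)/N₀ = (2540 − 546)/546 = 3.652.
N(t) = K/(1 + A·e^(−rt)) = 2540/(1 + 3.652×e^(−0.152×8.1)).
e^(−1.231) = 0.29194; denominator = 1 + 3.652×0.29194 = 2.0662.
N = 2540/2.0662 = 1229.32.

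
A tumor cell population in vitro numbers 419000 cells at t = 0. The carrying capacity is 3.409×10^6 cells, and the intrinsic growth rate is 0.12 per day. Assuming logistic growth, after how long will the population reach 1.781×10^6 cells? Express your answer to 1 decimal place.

17.1 days

A = (K − N₀)/N₀ = (3.409×10^6 − 419000)/419000 = 7.136.
Solve 3.409×10^6/(1 + 7.136·e^(−0.12t)) = 1.781×10^6: 1 + 7.136·e^(−0.12t) = 1.9141, so e^(−0.12t) = 0.128095.
−0.12·t = ln(0.128095) = -2.055, so t = 2.055/0.12 = 17.125.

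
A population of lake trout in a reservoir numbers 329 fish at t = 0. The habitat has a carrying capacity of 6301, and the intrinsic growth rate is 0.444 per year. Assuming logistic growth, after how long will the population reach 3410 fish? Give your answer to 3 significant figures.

6.90 years

A = (K − N₀)/N₀ = (6301 − 329)/329 = 18.152.
Solve 6301/(1 + 18.152·e^(−0.444t)) = 3410: 1 + 18.152·e^(−0.444t) = 1.8478, so e^(−0.444t) = 0.0467057.
−0.444·t = ln(0.0467057) = -3.0639, so t = 3.0639/0.444 = 6.9007.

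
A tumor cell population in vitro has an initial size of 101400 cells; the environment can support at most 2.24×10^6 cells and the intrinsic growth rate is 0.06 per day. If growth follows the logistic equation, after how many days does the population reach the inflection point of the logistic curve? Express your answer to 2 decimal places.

Logistic growth is fastest at N = K/2 = 1.12×10^6.
A = (K − N₀)/N₀ = 21.091. Set K/(1 + A·e^(−rt)) = K/2 → A·e^(−rt) = 1.
e^(−0.06t) = 1/21.091 = 0.0474142, so t = ln(21.091)/0.06 = 3.0488/0.06 = 50.814.

50.81 days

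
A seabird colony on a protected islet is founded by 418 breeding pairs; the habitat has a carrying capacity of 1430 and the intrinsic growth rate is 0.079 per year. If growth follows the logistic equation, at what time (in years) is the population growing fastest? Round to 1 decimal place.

Logistic growth is fastest at N = K/2 = 715.
A = (K − N₀)/N₀ = 2.4211. Set K/(1 + A·e^(−rt)) = K/2 → A·e^(−rt) = 1.
e^(−0.079t) = 1/2.4211 = 0.413043, so t = ln(2.4211)/0.079 = 0.8842/0.079 = 11.192.

11.2 years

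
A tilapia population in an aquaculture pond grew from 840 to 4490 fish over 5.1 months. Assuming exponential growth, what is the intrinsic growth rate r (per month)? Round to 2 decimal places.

0.33 per month

From N(t) = N₀·e^(rt): e^(r·5.1) = 4490/840 = 5.3452.
r·5.1 = ln(5.3452) = 1.6762, so r = 1.6762/5.1 = 0.32867.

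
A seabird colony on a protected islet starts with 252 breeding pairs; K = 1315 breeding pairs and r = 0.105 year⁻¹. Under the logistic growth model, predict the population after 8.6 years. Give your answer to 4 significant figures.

485.3 breeding pairs

A = (K − N₀)/N₀ = (1315 − 252)/252 = 4.2183.
N(t) = K/(1 + A·e^(−rt)) = 1315/(1 + 4.2183×e^(−0.105×8.6)).
e^(−0.903) = 0.40535; denominator = 1 + 4.2183×0.40535 = 2.7099.
N = 1315/2.7099 = 485.262.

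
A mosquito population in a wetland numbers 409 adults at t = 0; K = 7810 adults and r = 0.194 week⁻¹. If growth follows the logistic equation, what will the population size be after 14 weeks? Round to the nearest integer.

A = (K − N₀)/N₀ = (7810 − 409)/409 = 18.095.
N(t) = K/(1 + A·e^(−rt)) = 7810/(1 + 18.095×e^(−0.194×14)).
e^(−2.716) = 0.066139; denominator = 1 + 18.095×0.066139 = 2.1968.
N = 7810/2.1968 = 3555.16.

3555 adults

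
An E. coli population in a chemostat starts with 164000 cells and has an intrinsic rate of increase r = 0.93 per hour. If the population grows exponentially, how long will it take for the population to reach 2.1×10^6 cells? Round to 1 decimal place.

Set N₀·e^(rt) = 2.1×10^6: e^(0.93·t) = 2.1×10^6/164000 = 12.805.
0.93·t = ln(12.805) = 2.5498, so t = 2.5498/0.93 = 2.7417.

2.7 hours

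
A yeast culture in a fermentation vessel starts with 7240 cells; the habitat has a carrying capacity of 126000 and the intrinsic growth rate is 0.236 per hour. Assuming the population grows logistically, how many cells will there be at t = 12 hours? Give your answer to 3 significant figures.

64100 cells

A = (K − N₀)/N₀ = (126000 − 7240)/7240 = 16.403.
N(t) = K/(1 + A·e^(−rt)) = 126000/(1 + 16.403×e^(−0.236×12)).
e^(−2.832) = 0.058895; denominator = 1 + 16.403×0.058895 = 1.9661.
N = 126000/1.9661 = 64087.2.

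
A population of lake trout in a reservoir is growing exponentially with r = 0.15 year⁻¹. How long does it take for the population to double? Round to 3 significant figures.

Doubling time t_d = ln(2)/r = 0.6931/0.15 = 4.621.

4.62 years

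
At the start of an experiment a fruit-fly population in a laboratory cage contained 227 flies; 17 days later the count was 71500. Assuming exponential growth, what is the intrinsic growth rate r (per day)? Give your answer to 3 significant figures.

0.338 per day

From N(t) = N₀·e^(rt): e^(r·17) = 71500/227 = 314.98.
r·17 = ln(314.98) = 5.7525, so r = 5.7525/17 = 0.33838.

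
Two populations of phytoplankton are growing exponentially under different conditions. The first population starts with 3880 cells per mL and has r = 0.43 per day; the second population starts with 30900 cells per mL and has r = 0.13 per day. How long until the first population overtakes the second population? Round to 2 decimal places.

Set 3880·e^(0.43t) = 30900·e^(0.13t).
e^((0.43 − 0.13)t) = 30900/3880 → e^(0.3·t) = 7.9639.
0.3·t = ln(7.9639) = 2.0749, so t = 2.0749/0.3 = 6.9164.

6.92 days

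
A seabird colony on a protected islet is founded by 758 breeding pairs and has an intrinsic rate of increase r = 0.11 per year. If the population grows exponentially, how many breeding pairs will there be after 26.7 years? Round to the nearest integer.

N(t) = N₀·e^(rt) = 758 × e^(0.11×26.7) = 758 × e^2.937.
e^2.937 ≈ 18.859, so N ≈ 758 × 18.859 = 14295.3.

14295 breeding pairs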